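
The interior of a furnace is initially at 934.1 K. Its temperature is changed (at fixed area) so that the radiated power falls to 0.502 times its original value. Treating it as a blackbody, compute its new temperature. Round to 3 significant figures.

T₂ ≈ 786 K

P ∝ T⁴, so T₂/T₁ = (P₂/P₁)^(1/4) = (0.502)^(1/4) = 0.841736.
T₂ = 934.1 × 0.841736 = 786 K.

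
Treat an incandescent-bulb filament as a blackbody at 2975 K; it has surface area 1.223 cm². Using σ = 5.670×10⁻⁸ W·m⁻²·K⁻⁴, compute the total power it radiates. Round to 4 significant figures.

P ≈ 543.2 W

Area A = 1.223 cm² = 1.223×10⁻⁴ m².
P = σAT⁴ = 5.670×10⁻⁸ × 1.223×10⁻⁴ × (2975)⁴ = 543.2 W.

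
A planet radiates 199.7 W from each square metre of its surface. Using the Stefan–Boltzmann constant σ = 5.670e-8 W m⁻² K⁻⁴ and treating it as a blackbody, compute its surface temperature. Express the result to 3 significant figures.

I = σT⁴, so T = (I/σ)^(1/4) = (199.7/(5.670×10⁻⁸))^(1/4) = 244 K.

T ≈ 244 K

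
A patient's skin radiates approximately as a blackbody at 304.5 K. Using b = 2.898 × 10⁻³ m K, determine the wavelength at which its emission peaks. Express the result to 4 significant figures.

λ_max ≈ 9.517 μm

Wien's displacement law: λ_max = b/T = (2.898×10⁻³ m·K)/(304.5 K) = 9.5172×10⁻⁶ m.
That is 9.517 μm, in the infrared range.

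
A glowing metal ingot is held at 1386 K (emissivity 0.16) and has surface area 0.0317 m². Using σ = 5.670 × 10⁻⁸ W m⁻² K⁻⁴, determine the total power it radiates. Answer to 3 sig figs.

Area A = 0.0317 m².
P = εσAT⁴ = 0.16 × 5.670×10⁻⁸ × 0.0317 × (1386)⁴ = 1.06×10³ W.

P ≈ 1.06×10³ W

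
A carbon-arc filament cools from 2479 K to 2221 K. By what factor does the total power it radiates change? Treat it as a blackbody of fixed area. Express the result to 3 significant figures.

P₂/P₁ ≈ 0.644

P ∝ T⁴, so P₂/P₁ = (T₂/T₁)⁴ = (2221/2479)⁴ = (0.895926)⁴ = 0.644.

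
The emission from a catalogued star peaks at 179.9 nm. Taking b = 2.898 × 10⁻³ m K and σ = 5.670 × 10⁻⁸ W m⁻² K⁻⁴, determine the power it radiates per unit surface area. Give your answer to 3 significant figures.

Wien's law: T = b/λ_max = 2.898×10⁻³/1.799×10⁻⁷ = 16108.9 K.
Then I = σT⁴ = 5.670×10⁻⁸×(16108.9)⁴ = 3.82×10⁹ W/m².

I ≈ 3.82×10⁹ W/m²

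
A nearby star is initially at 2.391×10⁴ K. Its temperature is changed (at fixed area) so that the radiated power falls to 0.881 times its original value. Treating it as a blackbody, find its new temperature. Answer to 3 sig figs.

T₂ ≈ 2.32×10⁴ K

P ∝ T⁴, so T₂/T₁ = (P₂/P₁)^(1/4) = (0.881)^(1/4) = 0.968822.
T₂ = 2.391×10⁴ × 0.968822 = 2.32×10⁴ K.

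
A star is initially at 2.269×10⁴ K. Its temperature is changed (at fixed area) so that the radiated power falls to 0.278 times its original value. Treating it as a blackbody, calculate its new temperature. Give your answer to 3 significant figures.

P ∝ T⁴, so T₂/T₁ = (P₂/P₁)^(1/4) = (0.278)^(1/4) = 0.726125.
T₂ = 2.269×10⁴ × 0.726125 = 1.65×10⁴ K.

T₂ ≈ 1.65×10⁴ K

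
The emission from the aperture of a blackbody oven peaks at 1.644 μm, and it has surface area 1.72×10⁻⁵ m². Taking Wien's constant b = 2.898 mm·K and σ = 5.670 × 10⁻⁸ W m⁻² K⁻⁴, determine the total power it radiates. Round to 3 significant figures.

P ≈ 9.42 W

Wien's law: T = b/λ_max = 2.898×10⁻³/1.644×10⁻⁶ = 1762.77 K.
Area A = 1.72×10⁻⁵ m².
Then P = σAT⁴ = 5.670×10⁻⁸×1.72×10⁻⁵×(1762.77)⁴ = 9.42 W.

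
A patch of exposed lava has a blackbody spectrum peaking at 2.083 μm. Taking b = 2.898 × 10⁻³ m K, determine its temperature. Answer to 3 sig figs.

T ≈ 1.39×10³ K

Wien's law gives T = b/λ_max = (2.898×10⁻³ m·K)/(2.083×10⁻⁶ m) = 1.39×10³ K.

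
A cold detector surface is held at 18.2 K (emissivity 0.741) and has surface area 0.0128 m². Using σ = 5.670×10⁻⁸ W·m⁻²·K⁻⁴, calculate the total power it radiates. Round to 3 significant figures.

Area A = 0.0128 m².
P = εσAT⁴ = 0.741 × 5.670×10⁻⁸ × 0.0128 × (18.2)⁴ = 5.90×10⁻⁵ W.

P ≈ 5.90×10⁻⁵ W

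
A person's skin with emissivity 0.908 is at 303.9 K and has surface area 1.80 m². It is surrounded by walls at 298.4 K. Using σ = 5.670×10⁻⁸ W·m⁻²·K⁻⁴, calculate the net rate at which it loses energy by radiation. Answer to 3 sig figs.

Net loss ≈ 55.7 W

Area A = 1.80 m².
Net radiated power P_net = εσA(T⁴ − T₀⁴) = 0.908×5.670×10⁻⁸×1.80×(303.9⁴ − 298.4⁴).
T⁴ − T₀⁴ = 8.52948×10⁹ − 7.92858×10⁹ = 6.00900×10⁸ K⁴, so P_net = 55.7 W.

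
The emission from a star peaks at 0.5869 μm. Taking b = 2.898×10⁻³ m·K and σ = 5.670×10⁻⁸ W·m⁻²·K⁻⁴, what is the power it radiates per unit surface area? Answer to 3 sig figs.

I ≈ 3.37×10⁷ W/m²

Wien's law: T = b/λ_max = 2.898×10⁻³/5.869×10⁻⁷ = 4937.81 K.
Then I = σT⁴ = 5.670×10⁻⁸×(4937.81)⁴ = 3.37×10⁷ W/m².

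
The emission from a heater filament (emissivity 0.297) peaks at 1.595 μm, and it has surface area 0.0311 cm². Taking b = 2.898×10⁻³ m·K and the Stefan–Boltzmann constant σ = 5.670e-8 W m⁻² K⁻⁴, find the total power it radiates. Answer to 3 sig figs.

P ≈ 0.571 W

Wien's law: T = b/λ_max = 2.898×10⁻³/1.595×10⁻⁶ = 1816.93 K.
Area A = 0.0311 cm² = 3.11×10⁻⁶ m².
Then P = εσAT⁴ = 0.297×5.670×10⁻⁸×3.11×10⁻⁶×(1816.93)⁴ = 0.571 W.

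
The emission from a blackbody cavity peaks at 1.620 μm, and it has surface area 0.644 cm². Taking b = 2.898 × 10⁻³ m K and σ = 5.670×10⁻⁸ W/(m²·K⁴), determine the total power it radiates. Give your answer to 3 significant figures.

P ≈ 37.4 W

Wien's law: T = b/λ_max = 2.898×10⁻³/1.620×10⁻⁶ = 1788.89 K.
Area A = 0.644 cm² = 6.44×10⁻⁵ m².
Then P = σAT⁴ = 5.670×10⁻⁸×6.44×10⁻⁵×(1788.89)⁴ = 37.4 W.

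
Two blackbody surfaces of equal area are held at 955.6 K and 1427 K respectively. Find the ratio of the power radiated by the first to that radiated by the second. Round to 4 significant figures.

With equal areas, P₁/P₂ = (T₁/T₂)⁴ = (955.6/1427)⁴ = 0.2011.

P₁/P₂ ≈ 0.2011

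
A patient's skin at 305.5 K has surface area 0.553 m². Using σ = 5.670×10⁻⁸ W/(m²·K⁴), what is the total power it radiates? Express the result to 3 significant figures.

P ≈ 273 W

Area A = 0.553 m².
P = σAT⁴ = 5.670×10⁻⁸ × 0.553 × (305.5)⁴ = 273 W.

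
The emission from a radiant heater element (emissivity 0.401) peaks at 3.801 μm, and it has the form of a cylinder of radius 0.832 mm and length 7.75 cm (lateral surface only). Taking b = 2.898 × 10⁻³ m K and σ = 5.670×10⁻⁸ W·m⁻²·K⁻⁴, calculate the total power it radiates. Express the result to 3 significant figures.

P ≈ 3.11 W

Wien's law: T = b/λ_max = 2.898×10⁻³/3.801×10⁻⁶ = 762.431 K.
Lateral area A = 2πrL = 2π×8.32×10⁻⁴×0.0775 = 4.05140×10⁻⁴ m².
Then P = εσAT⁴ = 0.401×5.670×10⁻⁸×4.05140×10⁻⁴×(762.431)⁴ = 3.11 W.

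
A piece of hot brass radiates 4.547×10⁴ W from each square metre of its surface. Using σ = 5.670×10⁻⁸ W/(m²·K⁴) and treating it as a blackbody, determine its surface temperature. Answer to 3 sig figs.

T ≈ 946 K

I = σT⁴, so T = (I/σ)^(1/4) = (4.547×10⁴/(5.670×10⁻⁸))^(1/4) = 946 K.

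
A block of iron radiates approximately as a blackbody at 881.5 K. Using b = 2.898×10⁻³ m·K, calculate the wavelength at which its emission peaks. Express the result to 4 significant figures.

λ_max ≈ 3.288 μm

Wien's displacement law: λ_max = b/T = (2.898×10⁻³ m·K)/(881.5 K) = 3.2876×10⁻⁶ m.
That is 3.288 μm, in the infrared range.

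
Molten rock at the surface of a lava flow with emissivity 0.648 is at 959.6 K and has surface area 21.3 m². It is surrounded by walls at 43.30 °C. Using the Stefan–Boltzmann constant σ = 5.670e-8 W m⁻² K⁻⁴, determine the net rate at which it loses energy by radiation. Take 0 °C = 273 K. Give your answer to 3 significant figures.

Surroundings: T = 43.30 °C + 273 = 316.30 K.
Area A = 21.3 m².
Net radiated power P_net = εσA(T⁴ − T₀⁴) = 0.648×5.670×10⁻⁸×21.3×(959.6⁴ − 316.30⁴).
T⁴ − T₀⁴ = 8.47932×10¹¹ − 1.00091×10¹⁰ = 8.37923×10¹¹ K⁴, so P_net = 6.56×10⁵ W.

Net loss ≈ 6.56×10⁵ W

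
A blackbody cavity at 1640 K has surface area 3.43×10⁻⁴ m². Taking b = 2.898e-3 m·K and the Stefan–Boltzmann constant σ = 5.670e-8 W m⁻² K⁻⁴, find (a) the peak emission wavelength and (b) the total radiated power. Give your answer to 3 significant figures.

(a) λ_max = b/T = 2.898×10⁻³/1640 = 1.767×10⁻⁶ m = 1.77×10³ nm.
Area A = 3.43×10⁻⁴ m².
(b) P = σAT⁴ = 5.670×10⁻⁸×3.43×10⁻⁴×(1640)⁴ = 141 W.

λ_max ≈ 1.77×10³ nm; P ≈ 141 W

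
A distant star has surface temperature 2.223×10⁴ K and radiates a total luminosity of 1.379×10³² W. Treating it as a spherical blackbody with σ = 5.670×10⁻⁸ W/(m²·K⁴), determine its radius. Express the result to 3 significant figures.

R ≈ 2.82×10¹⁰ m

L = 4πR²σT⁴ ⇒ R = √(L/(4πσT⁴)).
σT⁴ = 1.38465×10¹⁰ W/m², so R = √(1.379×10³²/(4π×1.38465×10¹⁰)) = 2.82×10¹⁰ m.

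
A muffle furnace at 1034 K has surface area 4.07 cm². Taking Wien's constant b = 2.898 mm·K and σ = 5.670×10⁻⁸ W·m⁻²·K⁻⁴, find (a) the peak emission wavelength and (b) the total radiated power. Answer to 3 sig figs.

(a) λ_max = b/T = 2.898×10⁻³/1034 = 2.803×10⁻⁶ m = 2.80×10³ nm.
Area A = 4.07 cm² = 4.07×10⁻⁴ m².
(b) P = σAT⁴ = 5.670×10⁻⁸×4.07×10⁻⁴×(1034)⁴ = 26.4 W.

λ_max ≈ 2.80×10³ nm; P ≈ 26.4 W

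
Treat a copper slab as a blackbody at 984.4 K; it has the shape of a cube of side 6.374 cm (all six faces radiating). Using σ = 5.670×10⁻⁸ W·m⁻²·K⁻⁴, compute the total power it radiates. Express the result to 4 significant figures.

Area A = 6s² = 6×(0.06374 m)² = 0.0243767 m².
P = σAT⁴ = 5.670×10⁻⁸ × 0.0243767 × (984.4)⁴ = 1298 W.

P ≈ 1298 W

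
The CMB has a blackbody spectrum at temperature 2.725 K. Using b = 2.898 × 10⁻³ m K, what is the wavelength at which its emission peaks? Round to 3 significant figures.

λ_max ≈ 1.06×10⁻³ m

Wien's displacement law: λ_max = b/T = (2.898×10⁻³ m·K)/(2.725 K) = 1.063×10⁻³ m.
That is 1.06×10⁻³ m, in the microwave range.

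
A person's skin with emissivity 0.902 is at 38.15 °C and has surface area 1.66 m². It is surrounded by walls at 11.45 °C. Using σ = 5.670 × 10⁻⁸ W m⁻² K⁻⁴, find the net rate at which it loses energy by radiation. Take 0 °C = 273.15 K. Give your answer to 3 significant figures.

Net loss ≈ 240 W

T = 38.15 °C + 273.15 = 311.30 K.
Surroundings: T = 11.45 °C + 273.15 = 284.60 K.
Area A = 1.66 m².
Net radiated power P_net = εσA(T⁴ − T₀⁴) = 0.902×5.670×10⁻⁸×1.66×(311.30⁴ − 284.60⁴).
T⁴ − T₀⁴ = 9.39110×10⁹ − 6.56054×10⁹ = 2.83056×10⁹ K⁴, so P_net = 240 W.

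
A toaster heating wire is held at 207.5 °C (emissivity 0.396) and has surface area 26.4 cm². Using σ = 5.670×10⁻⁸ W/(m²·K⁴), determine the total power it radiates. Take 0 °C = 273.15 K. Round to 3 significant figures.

P ≈ 3.16 W

T = 207.5 °C + 273.15 = 480.65 K.
Area A = 26.4 cm² = 2.64×10⁻³ m².
P = εσAT⁴ = 0.396 × 5.670×10⁻⁸ × 2.64×10⁻³ × (480.65)⁴ = 3.16 W.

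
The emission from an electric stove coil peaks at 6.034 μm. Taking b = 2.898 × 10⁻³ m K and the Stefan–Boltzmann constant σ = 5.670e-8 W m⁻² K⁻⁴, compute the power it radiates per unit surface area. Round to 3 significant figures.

Wien's law: T = b/λ_max = 2.898×10⁻³/6.034×10⁻⁶ = 480.278 K.
Then I = σT⁴ = 5.670×10⁻⁸×(480.278)⁴ = 3.02×10³ W/m².

I ≈ 3.02×10³ W/m²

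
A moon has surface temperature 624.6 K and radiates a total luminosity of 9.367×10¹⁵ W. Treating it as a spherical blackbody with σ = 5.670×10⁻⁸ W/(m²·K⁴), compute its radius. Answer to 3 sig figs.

R ≈ 2.94×10⁵ m

L = 4πR²σT⁴ ⇒ R = √(L/(4πσT⁴)).
σT⁴ = 8629.61 W/m², so R = √(9.367×10¹⁵/(4π×8629.61)) = 2.94×10⁵ m.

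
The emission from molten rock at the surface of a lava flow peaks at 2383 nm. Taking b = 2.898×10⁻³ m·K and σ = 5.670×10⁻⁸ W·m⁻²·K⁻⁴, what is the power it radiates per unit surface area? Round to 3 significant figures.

Wien's law: T = b/λ_max = 2.898×10⁻³/2.383×10⁻⁶ = 1216.11 K.
Then I = σT⁴ = 5.670×10⁻⁸×(1216.11)⁴ = 1.24×10⁵ W/m².

I ≈ 1.24×10⁵ W/m²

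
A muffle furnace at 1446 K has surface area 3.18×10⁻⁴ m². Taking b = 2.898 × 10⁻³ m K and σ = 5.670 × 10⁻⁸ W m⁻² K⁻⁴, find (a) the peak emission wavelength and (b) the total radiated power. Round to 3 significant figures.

(a) λ_max = b/T = 2.898×10⁻³/1446 = 2.004×10⁻⁶ m = 2.00 μm.
Area A = 3.18×10⁻⁴ m².
(b) P = σAT⁴ = 5.670×10⁻⁸×3.18×10⁻⁴×(1446)⁴ = 78.8 W.

λ_max ≈ 2.00 μm; P ≈ 78.8 W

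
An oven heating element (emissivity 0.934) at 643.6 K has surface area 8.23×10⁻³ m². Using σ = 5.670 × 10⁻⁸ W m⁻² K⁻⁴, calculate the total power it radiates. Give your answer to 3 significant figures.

P ≈ 74.8 W

Area A = 8.23×10⁻³ m².
P = εσAT⁴ = 0.934 × 5.670×10⁻⁸ × 8.23×10⁻³ × (643.6)⁴ = 74.8 W.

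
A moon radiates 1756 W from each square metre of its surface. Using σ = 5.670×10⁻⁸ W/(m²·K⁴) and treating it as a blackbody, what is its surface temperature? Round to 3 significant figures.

T ≈ 420 K

I = σT⁴, so T = (I/σ)^(1/4) = (1756/(5.670×10⁻⁸))^(1/4) = 420 K.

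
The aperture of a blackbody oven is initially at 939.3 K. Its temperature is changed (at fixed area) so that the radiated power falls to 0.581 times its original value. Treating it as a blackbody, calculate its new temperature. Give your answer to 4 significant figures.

P ∝ T⁴, so T₂/T₁ = (P₂/P₁)^(1/4) = (0.581)^(1/4) = 0.873060.
T₂ = 939.3 × 0.873060 = 820.1 K.

T₂ ≈ 820.1 K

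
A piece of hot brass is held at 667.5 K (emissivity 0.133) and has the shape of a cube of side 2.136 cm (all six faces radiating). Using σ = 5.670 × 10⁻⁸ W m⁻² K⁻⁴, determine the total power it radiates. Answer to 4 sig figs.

Area A = 6s² = 6×(0.02136 m)² = 2.7375×10⁻³ m².
P = εσAT⁴ = 0.133 × 5.670×10⁻⁸ × 2.7375×10⁻³ × (667.5)⁴ = 4.098 W.

P ≈ 4.098 W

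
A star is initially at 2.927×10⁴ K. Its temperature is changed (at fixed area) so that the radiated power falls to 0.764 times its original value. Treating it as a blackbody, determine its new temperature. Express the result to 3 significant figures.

P ∝ T⁴, so T₂/T₁ = (P₂/P₁)^(1/4) = (0.764)^(1/4) = 0.934918.
T₂ = 2.927×10⁴ × 0.934918 = 2.74×10⁴ K.

T₂ ≈ 2.74×10⁴ K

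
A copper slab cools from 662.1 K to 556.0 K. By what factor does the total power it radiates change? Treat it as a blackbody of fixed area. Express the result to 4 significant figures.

P₂/P₁ ≈ 0.4973

P ∝ T⁴, so P₂/P₁ = (T₂/T₁)⁴ = (556.0/662.1)⁴ = (0.839752)⁴ = 0.4973.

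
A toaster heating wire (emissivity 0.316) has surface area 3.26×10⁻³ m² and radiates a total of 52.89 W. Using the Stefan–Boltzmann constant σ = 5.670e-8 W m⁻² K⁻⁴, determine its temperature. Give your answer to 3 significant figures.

T ≈ 975 K

Area A = 3.26×10⁻³ m².
P = εσAT⁴ ⇒ T = (P/(εσA))^(1/4) = (52.89/(0.316×5.670×10⁻⁸×3.26×10⁻³))^(1/4) = 975 K.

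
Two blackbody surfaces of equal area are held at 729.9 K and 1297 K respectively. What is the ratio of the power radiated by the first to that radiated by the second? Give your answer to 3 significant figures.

With equal areas, P₁/P₂ = (T₁/T₂)⁴ = (729.9/1297)⁴ = 0.100.

P₁/P₂ ≈ 0.100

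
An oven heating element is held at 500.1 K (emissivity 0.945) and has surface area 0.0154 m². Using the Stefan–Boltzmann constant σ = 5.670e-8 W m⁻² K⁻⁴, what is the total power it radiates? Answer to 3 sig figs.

Area A = 0.0154 m².
P = εσAT⁴ = 0.945 × 5.670×10⁻⁸ × 0.0154 × (500.1)⁴ = 51.6 W.

P ≈ 51.6 W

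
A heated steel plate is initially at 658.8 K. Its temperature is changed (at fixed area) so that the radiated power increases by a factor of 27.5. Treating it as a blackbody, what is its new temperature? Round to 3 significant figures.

T₂ ≈ 1.51×10³ K

P ∝ T⁴, so T₂/T₁ = (P₂/P₁)^(1/4) = (27.5)^(1/4) = 2.28999.
T₂ = 658.8 × 2.28999 = 1.51×10³ K.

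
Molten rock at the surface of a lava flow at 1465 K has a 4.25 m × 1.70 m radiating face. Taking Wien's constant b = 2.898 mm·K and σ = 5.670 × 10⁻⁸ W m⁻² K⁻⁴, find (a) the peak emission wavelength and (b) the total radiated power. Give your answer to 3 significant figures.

λ_max ≈ 1.98 μm; P ≈ 1.89×10⁶ W

(a) λ_max = b/T = 2.898×10⁻³/1465 = 1.978×10⁻⁶ m = 1.98 μm.
Area A = 4.25 × 1.70 = 7.225 m².
(b) P = σAT⁴ = 5.670×10⁻⁸×7.225×(1465)⁴ = 1.89×10⁶ W.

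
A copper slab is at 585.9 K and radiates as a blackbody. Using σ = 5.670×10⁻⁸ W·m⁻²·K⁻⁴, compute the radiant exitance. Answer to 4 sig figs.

Stefan–Boltzmann: I = σT⁴ = 5.670×10⁻⁸ × (585.9)⁴ = 6682 W/m².

I ≈ 6682 W/m²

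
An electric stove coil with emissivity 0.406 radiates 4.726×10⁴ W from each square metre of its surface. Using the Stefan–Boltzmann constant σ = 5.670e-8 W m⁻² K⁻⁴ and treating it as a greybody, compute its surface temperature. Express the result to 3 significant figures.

T ≈ 1.20×10³ K

I = εσT⁴, so T = (I/εσ)^(1/4) = (4.726×10⁴/(0.406×5.670×10⁻⁸))^(1/4) = 1.20×10³ K.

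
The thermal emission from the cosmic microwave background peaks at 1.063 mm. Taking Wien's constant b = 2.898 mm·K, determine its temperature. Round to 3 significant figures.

T ≈ 2.73 K

Wien's law gives T = b/λ_max = (2.898×10⁻³ m·K)/(1.063×10⁻³ m) = 2.73 K.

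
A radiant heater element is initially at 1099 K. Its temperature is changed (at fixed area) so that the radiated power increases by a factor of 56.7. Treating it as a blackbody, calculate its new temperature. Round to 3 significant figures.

T₂ ≈ 3.02×10³ K

P ∝ T⁴, so T₂/T₁ = (P₂/P₁)^(1/4) = (56.7)^(1/4) = 2.74407.
T₂ = 1099 × 2.74407 = 3.02×10³ K.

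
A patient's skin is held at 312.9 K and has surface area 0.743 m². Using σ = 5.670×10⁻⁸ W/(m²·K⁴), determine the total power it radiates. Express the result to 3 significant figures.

P ≈ 404 W

Area A = 0.743 m².
P = σAT⁴ = 5.670×10⁻⁸ × 0.743 × (312.9)⁴ = 404 W.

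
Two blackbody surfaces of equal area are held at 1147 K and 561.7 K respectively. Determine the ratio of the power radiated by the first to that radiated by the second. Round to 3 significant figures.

P₁/P₂ ≈ 17.4

With equal areas, P₁/P₂ = (T₁/T₂)⁴ = (1147/561.7)⁴ = 17.4.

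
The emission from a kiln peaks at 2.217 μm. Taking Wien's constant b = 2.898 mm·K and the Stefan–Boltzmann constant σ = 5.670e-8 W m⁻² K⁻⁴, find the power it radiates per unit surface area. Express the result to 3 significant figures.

I ≈ 1.66×10⁵ W/m²

Wien's law: T = b/λ_max = 2.898×10⁻³/2.217×10⁻⁶ = 1307.17 K.
Then I = σT⁴ = 5.670×10⁻⁸×(1307.17)⁴ = 1.66×10⁵ W/m².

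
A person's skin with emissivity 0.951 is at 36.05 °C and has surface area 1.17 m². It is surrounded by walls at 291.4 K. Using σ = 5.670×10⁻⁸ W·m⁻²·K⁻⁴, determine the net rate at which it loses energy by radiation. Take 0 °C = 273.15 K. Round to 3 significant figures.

Net loss ≈ 122 W

T = 36.05 °C + 273.15 = 309.20 K.
Area A = 1.17 m².
Net radiated power P_net = εσA(T⁴ − T₀⁴) = 0.951×5.670×10⁻⁸×1.17×(309.20⁴ − 291.4⁴).
T⁴ − T₀⁴ = 9.14025×10⁹ − 7.21038×10⁹ = 1.92987×10⁹ K⁴, so P_net = 122 W.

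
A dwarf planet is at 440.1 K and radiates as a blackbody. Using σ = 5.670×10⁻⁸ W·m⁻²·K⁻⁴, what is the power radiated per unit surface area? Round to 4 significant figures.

I ≈ 2127 W/m²

Stefan–Boltzmann: I = σT⁴ = 5.670×10⁻⁸ × (440.1)⁴ = 2127 W/m².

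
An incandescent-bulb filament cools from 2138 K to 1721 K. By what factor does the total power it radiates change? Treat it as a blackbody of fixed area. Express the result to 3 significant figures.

P ∝ T⁴, so P₂/P₁ = (T₂/T₁)⁴ = (1721/2138)⁴ = (0.804958)⁴ = 0.420.

P₂/P₁ ≈ 0.420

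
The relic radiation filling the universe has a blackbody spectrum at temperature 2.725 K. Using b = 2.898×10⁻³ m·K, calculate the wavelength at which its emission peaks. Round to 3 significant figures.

λ_max ≈ 1.06×10⁻³ m

Wien's displacement law: λ_max = b/T = (2.898×10⁻³ m·K)/(2.725 K) = 1.063×10⁻³ m.
That is 1.06×10⁻³ m, in the microwave range.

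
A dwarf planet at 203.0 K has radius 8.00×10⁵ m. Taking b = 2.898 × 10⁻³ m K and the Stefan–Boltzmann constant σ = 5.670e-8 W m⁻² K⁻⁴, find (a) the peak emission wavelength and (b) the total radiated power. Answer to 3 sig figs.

λ_max ≈ 14.3 μm; P ≈ 7.74×10¹⁴ W

(a) λ_max = b/T = 2.898×10⁻³/203.0 = 1.428×10⁻⁵ m = 14.3 μm.
Surface area A = 4πR² = 4π(8.00×10⁵ m)² = 8.04248×10¹² m².
(b) P = σAT⁴ = 5.670×10⁻⁸×8.04248×10¹²×(203.0)⁴ = 7.74×10¹⁴ W.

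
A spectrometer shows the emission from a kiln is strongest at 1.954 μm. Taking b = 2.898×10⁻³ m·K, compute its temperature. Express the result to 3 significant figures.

Wien's law gives T = b/λ_max = (2.898×10⁻³ m·K)/(1.954×10⁻⁶ m) = 1.48×10³ K.

T ≈ 1.48×10³ K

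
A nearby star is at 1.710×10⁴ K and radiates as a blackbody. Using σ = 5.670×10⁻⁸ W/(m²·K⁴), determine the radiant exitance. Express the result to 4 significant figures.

Stefan–Boltzmann: I = σT⁴ = 5.670×10⁻⁸ × (1.710×10⁴)⁴ = 4.848×10⁹ W/m².

I ≈ 4.848×10⁹ W/m²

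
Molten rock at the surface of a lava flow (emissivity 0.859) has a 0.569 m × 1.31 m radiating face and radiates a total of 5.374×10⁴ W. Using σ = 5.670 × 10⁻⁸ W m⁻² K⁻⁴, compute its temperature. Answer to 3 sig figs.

Area A = 0.569 × 1.31 = 0.74539 m².
P = εσAT⁴ ⇒ T = (P/(εσA))^(1/4) = (5.374×10⁴/(0.859×5.670×10⁻⁸×0.74539))^(1/4) = 1.10×10³ K.

T ≈ 1.10×10³ K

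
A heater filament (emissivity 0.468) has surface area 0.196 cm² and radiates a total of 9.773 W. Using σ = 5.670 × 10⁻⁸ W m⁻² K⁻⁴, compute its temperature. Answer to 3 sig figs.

Area A = 0.196 cm² = 1.96×10⁻⁵ m².
P = εσAT⁴ ⇒ T = (P/(εσA))^(1/4) = (9.773/(0.468×5.670×10⁻⁸×1.96×10⁻⁵))^(1/4) = 2.08×10³ K.

T ≈ 2.08×10³ K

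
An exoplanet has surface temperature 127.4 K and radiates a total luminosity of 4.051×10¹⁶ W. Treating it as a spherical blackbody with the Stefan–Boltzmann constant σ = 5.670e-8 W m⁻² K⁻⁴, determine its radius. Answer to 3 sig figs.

L = 4πR²σT⁴ ⇒ R = √(L/(4πσT⁴)).
σT⁴ = 14.9369 W/m², so R = √(4.051×10¹⁶/(4π×14.9369)) = 1.47×10⁷ m.

R ≈ 1.47×10⁷ m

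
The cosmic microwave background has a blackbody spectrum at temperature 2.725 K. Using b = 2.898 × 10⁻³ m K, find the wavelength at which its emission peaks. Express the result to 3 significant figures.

Wien's displacement law: λ_max = b/T = (2.898×10⁻³ m·K)/(2.725 K) = 1.063×10⁻³ m.
That is 1.06 mm, in the microwave range.

λ_max ≈ 1.06 mm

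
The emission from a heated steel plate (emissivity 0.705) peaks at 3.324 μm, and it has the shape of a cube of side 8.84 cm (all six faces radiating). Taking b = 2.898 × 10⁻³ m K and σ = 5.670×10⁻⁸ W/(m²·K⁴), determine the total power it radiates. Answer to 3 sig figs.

Wien's law: T = b/λ_max = 2.898×10⁻³/3.324×10⁻⁶ = 871.841 K.
Area A = 6s² = 6×(0.0884 m)² = 0.0468874 m².
Then P = εσAT⁴ = 0.705×5.670×10⁻⁸×0.0468874×(871.841)⁴ = 1.08×10³ W.

P ≈ 1.08×10³ W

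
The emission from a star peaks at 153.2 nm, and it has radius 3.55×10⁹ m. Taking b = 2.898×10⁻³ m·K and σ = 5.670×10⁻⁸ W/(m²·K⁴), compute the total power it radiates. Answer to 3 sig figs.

Wien's law: T = b/λ_max = 2.898×10⁻³/1.532×10⁻⁷ = 18916.4 K.
Surface area A = 4πR² = 4π(3.55×10⁹ m)² = 1.58368×10²⁰ m².
Then P = σAT⁴ = 5.670×10⁻⁸×1.58368×10²⁰×(18916.4)⁴ = 1.15×10³⁰ W.

P ≈ 1.15×10³⁰ W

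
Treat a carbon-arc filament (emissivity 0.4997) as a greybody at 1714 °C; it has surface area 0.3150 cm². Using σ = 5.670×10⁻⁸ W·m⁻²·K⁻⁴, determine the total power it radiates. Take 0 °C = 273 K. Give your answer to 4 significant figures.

T = 1714 °C + 273 = 1987 K.
Area A = 0.3150 cm² = 3.150×10⁻⁵ m².
P = εσAT⁴ = 0.4997 × 5.670×10⁻⁸ × 3.150×10⁻⁵ × (1987)⁴ = 13.91 W.

P ≈ 13.91 W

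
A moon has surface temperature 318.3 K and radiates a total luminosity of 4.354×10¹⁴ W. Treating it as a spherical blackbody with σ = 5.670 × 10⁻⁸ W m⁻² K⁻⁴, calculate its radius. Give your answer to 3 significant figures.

L = 4πR²σT⁴ ⇒ R = √(L/(4πσT⁴)).
σT⁴ = 582.009 W/m², so R = √(4.354×10¹⁴/(4π×582.009)) = 2.44×10⁵ m.

R ≈ 2.44×10⁵ m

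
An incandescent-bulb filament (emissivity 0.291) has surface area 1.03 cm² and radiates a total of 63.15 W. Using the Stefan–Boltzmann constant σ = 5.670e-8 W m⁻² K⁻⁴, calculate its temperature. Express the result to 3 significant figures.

Area A = 1.03 cm² = 1.03×10⁻⁴ m².
P = εσAT⁴ ⇒ T = (P/(εσA))^(1/4) = (63.15/(0.291×5.670×10⁻⁸×1.03×10⁻⁴))^(1/4) = 2.47×10³ K.

T ≈ 2.47×10³ K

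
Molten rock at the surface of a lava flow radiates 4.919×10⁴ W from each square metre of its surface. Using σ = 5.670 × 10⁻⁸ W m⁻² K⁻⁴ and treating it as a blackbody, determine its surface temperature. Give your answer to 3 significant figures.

I = σT⁴, so T = (I/σ)^(1/4) = (4.919×10⁴/(5.670×10⁻⁸))^(1/4) = 965 K.

T ≈ 965 K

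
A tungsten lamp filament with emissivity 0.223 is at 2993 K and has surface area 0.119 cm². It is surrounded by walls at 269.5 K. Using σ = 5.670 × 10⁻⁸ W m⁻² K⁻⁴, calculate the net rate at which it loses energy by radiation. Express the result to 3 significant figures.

Area A = 0.119 cm² = 1.19×10⁻⁵ m².
Net radiated power P_net = εσA(T⁴ − T₀⁴) = 0.223×5.670×10⁻⁸×1.19×10⁻⁵×(2993⁴ − 269.5⁴).
T⁴ − T₀⁴ = 8.02466×10¹³ − 5.27515×10⁹ = 8.02413×10¹³ K⁴, so P_net = 12.1 W.

Net loss ≈ 12.1 W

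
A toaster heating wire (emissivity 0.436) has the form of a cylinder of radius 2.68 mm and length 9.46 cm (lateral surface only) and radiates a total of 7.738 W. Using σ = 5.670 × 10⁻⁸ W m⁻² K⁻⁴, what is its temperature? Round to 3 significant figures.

T ≈ 666 K

Lateral area A = 2πrL = 2π×2.68×10⁻³×0.0946 = 1.59296×10⁻³ m².
P = εσAT⁴ ⇒ T = (P/(εσA))^(1/4) = (7.738/(0.436×5.670×10⁻⁸×1.59296×10⁻³))^(1/4) = 666 K.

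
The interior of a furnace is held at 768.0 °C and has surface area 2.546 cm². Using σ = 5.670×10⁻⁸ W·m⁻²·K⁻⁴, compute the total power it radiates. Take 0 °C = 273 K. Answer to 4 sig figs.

P ≈ 16.95 W

T = 768.0 °C + 273 = 1041.0 K.
Area A = 2.546 cm² = 2.546×10⁻⁴ m².
P = σAT⁴ = 5.670×10⁻⁸ × 2.546×10⁻⁴ × (1041.0)⁴ = 16.95 W.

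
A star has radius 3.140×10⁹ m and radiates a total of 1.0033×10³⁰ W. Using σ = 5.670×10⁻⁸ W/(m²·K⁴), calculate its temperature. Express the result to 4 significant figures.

T ≈ 1.944×10⁴ K

Surface area A = 4πR² = 4π(3.140×10⁹ m)² = 1.23899×10²⁰ m².
P = σAT⁴ ⇒ T = (P/(σA))^(1/4) = (1.0033×10³⁰/(5.670×10⁻⁸×1.23899×10²⁰))^(1/4) = 1.944×10⁴ K.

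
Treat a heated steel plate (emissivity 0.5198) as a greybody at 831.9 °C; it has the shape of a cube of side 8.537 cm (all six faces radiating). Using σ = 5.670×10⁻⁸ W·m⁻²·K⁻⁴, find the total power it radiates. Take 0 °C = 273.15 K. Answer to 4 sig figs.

T = 831.9 °C + 273.15 = 1105.05 K.
Area A = 6s² = 6×(0.08537 m)² = 0.0437282 m².
P = εσAT⁴ = 0.5198 × 5.670×10⁻⁸ × 0.0437282 × (1105.05)⁴ = 1922 W.

P ≈ 1922 W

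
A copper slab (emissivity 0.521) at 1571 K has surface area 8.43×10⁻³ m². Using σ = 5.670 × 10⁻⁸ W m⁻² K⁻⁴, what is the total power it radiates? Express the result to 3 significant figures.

P ≈ 1.52×10³ W

Area A = 8.43×10⁻³ m².
P = εσAT⁴ = 0.521 × 5.670×10⁻⁸ × 8.43×10⁻³ × (1571)⁴ = 1.52×10³ W.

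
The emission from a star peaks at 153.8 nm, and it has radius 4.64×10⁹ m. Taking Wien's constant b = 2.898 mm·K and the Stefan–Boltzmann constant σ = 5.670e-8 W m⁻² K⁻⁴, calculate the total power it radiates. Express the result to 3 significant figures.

Wien's law: T = b/λ_max = 2.898×10⁻³/1.538×10⁻⁷ = 18842.7 K.
Surface area A = 4πR² = 4π(4.64×10⁹ m)² = 2.70549×10²⁰ m².
Then P = σAT⁴ = 5.670×10⁻⁸×2.70549×10²⁰×(18842.7)⁴ = 1.93×10³⁰ W.

P ≈ 1.93×10³⁰ W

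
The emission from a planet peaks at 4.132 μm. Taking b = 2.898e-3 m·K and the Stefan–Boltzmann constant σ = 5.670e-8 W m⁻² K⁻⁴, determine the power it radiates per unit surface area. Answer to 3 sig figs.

I ≈ 1.37×10⁴ W/m²

Wien's law: T = b/λ_max = 2.898×10⁻³/4.132×10⁻⁶ = 701.355 K.
Then I = σT⁴ = 5.670×10⁻⁸×(701.355)⁴ = 1.37×10⁴ W/m².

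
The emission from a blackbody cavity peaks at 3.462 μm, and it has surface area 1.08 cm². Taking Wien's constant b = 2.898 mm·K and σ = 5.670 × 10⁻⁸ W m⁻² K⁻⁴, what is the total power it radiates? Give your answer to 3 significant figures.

P ≈ 3.01 W

Wien's law: T = b/λ_max = 2.898×10⁻³/3.462×10⁻⁶ = 837.088 K.
Area A = 1.08 cm² = 1.08×10⁻⁴ m².
Then P = σAT⁴ = 5.670×10⁻⁸×1.08×10⁻⁴×(837.088)⁴ = 3.01 W.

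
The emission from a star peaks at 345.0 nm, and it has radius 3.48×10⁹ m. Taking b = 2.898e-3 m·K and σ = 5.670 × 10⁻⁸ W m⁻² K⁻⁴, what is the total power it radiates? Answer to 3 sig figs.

P ≈ 4.30×10²⁸ W

Wien's law: T = b/λ_max = 2.898×10⁻³/3.450×10⁻⁷ = 8400.00 K.
Surface area A = 4πR² = 4π(3.48×10⁹ m)² = 1.52184×10²⁰ m².
Then P = σAT⁴ = 5.670×10⁻⁸×1.52184×10²⁰×(8400.00)⁴ = 4.30×10²⁸ W.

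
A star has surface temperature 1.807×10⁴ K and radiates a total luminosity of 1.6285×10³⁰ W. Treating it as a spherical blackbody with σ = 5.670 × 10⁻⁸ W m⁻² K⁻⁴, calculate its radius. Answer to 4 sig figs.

L = 4πR²σT⁴ ⇒ R = √(L/(4πσT⁴)).
σT⁴ = 6.04527×10⁹ W/m², so R = √(1.6285×10³⁰/(4π×6.04527×10⁹)) = 4.630×10⁹ m.

R ≈ 4.630×10⁹ m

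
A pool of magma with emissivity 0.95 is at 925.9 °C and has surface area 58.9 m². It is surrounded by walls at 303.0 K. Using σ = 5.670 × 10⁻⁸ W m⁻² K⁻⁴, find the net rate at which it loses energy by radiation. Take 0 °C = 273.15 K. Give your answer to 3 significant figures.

T = 925.9 °C + 273.15 = 1199.05 K.
Area A = 58.9 m².
Net radiated power P_net = εσA(T⁴ − T₀⁴) = 0.95×5.670×10⁻⁸×58.9×(1199.05⁴ − 303.0⁴).
T⁴ − T₀⁴ = 2.06704×10¹² − 8.42889×10⁹ = 2.05861×10¹² K⁴, so P_net = 6.53×10⁶ W.

Net loss ≈ 6.53×10⁶ W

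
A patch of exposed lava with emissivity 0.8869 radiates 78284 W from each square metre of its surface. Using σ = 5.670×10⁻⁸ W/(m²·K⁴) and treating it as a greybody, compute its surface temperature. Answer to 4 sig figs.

T ≈ 1117 K

I = εσT⁴, so T = (I/εσ)^(1/4) = (78284/(0.8869×5.670×10⁻⁸))^(1/4) = 1117 K.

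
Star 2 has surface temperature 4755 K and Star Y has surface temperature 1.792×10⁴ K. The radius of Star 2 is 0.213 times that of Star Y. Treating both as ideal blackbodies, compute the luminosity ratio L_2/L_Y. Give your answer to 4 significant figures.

L ∝ R²T⁴, so L_2/L_Y = (R_2/R_Y)²(T_2/T_Y)⁴ = (0.213)² × (4755/1.792×10⁴)⁴ = 0.045369 × 4.95736×10⁻³ = 2.249×10⁻⁴.

L_2/L_Y ≈ 2.249×10⁻⁴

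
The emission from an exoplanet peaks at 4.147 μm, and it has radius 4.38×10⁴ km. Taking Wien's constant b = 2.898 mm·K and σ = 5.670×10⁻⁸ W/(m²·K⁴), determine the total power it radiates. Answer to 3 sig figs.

P ≈ 3.26×10²⁰ W

Wien's law: T = b/λ_max = 2.898×10⁻³/4.147×10⁻⁶ = 698.818 K.
Surface area A = 4πR² = 4π(4.38×10⁷ m)² = 2.41078×10¹⁶ m².
Then P = σAT⁴ = 5.670×10⁻⁸×2.41078×10¹⁶×(698.818)⁴ = 3.26×10²⁰ W.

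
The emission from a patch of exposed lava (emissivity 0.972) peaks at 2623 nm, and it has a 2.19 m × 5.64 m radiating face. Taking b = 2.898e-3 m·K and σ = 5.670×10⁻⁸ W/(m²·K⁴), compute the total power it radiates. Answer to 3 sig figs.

P ≈ 1.01×10⁶ W

Wien's law: T = b/λ_max = 2.898×10⁻³/2.623×10⁻⁶ = 1104.84 K.
Area A = 2.19 × 5.64 = 12.3516 m².
Then P = εσAT⁴ = 0.972×5.670×10⁻⁸×12.3516×(1104.84)⁴ = 1.01×10⁶ W.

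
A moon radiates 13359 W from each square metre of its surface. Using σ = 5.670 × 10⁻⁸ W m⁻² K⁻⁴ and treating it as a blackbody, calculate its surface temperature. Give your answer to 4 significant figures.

T ≈ 696.7 K

I = σT⁴, so T = (I/σ)^(1/4) = (13359/(5.670×10⁻⁸))^(1/4) = 696.7 K.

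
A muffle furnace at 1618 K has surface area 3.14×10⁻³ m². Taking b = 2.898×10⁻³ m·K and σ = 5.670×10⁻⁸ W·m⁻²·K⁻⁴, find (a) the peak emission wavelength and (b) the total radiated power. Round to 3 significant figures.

(a) λ_max = b/T = 2.898×10⁻³/1618 = 1.791×10⁻⁶ m = 1.79 μm.
Area A = 3.14×10⁻³ m².
(b) P = σAT⁴ = 5.670×10⁻⁸×3.14×10⁻³×(1618)⁴ = 1.22×10³ W.

λ_max ≈ 1.79 μm; P ≈ 1.22×10³ W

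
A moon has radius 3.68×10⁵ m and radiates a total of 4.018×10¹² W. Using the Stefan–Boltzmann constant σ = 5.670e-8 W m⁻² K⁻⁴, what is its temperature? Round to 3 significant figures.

Surface area A = 4πR² = 4π(3.68×10⁵ m)² = 1.70179×10¹² m².
P = σAT⁴ ⇒ T = (P/(σA))^(1/4) = (4.018×10¹²/(5.670×10⁻⁸×1.70179×10¹²))^(1/4) = 80.3 K.

T ≈ 80.3 K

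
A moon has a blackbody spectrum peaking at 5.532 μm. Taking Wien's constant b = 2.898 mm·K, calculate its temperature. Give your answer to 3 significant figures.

Wien's law gives T = b/λ_max = (2.898×10⁻³ m·K)/(5.532×10⁻⁶ m) = 524 K.

T ≈ 524 K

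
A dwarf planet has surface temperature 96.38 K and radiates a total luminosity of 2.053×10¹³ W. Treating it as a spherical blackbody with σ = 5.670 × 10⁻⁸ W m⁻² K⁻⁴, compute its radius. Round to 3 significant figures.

L = 4πR²σT⁴ ⇒ R = √(L/(4πσT⁴)).
σT⁴ = 4.89250 W/m², so R = √(2.053×10¹³/(4π×4.89250)) = 5.78×10⁵ m.

R ≈ 5.78×10⁵ m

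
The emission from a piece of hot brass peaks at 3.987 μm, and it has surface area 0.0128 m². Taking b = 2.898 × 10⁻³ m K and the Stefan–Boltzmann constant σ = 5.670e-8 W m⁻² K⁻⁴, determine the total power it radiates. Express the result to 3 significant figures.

Wien's law: T = b/λ_max = 2.898×10⁻³/3.987×10⁻⁶ = 726.862 K.
Area A = 0.0128 m².
Then P = σAT⁴ = 5.670×10⁻⁸×0.0128×(726.862)⁴ = 203 W.

P ≈ 203 W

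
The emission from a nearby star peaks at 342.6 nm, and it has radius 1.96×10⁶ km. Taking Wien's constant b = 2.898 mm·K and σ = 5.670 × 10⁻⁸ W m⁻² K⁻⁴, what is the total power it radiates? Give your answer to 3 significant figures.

Wien's law: T = b/λ_max = 2.898×10⁻³/3.426×10⁻⁷ = 8458.84 K.
Surface area A = 4πR² = 4π(1.96×10⁹ m)² = 4.82750×10¹⁹ m².
Then P = σAT⁴ = 5.670×10⁻⁸×4.82750×10¹⁹×(8458.84)⁴ = 1.40×10²⁸ W.

P ≈ 1.40×10²⁸ W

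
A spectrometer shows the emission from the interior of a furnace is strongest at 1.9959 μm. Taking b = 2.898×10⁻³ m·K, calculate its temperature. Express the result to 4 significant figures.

Wien's law gives T = b/λ_max = (2.898×10⁻³ m·K)/(1.9959×10⁻⁶ m) = 1452 K.

T ≈ 1452 K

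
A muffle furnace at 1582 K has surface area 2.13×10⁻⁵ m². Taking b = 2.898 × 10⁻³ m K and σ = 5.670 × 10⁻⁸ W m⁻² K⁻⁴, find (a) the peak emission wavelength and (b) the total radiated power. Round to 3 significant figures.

λ_max ≈ 1.83 μm; P ≈ 7.56 W

(a) λ_max = b/T = 2.898×10⁻³/1582 = 1.832×10⁻⁶ m = 1.83 μm.
Area A = 2.13×10⁻⁵ m².
(b) P = σAT⁴ = 5.670×10⁻⁸×2.13×10⁻⁵×(1582)⁴ = 7.56 W.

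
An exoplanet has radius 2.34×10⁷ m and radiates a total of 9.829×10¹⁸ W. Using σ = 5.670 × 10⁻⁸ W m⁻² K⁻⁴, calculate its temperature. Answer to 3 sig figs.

Surface area A = 4πR² = 4π(2.34×10⁷ m)² = 6.88084×10¹⁵ m².
P = σAT⁴ ⇒ T = (P/(σA))^(1/4) = (9.829×10¹⁸/(5.670×10⁻⁸×6.88084×10¹⁵))^(1/4) = 398 K.

T ≈ 398 K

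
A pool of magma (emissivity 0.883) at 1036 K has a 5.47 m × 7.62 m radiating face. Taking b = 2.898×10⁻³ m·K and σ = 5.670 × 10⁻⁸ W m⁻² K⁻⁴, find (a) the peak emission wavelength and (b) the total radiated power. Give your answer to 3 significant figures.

(a) λ_max = b/T = 2.898×10⁻³/1036 = 2.797×10⁻⁶ m = 2.80 μm.
Area A = 5.47 × 7.62 = 41.6814 m².
(b) P = εσAT⁴ = 0.883×5.670×10⁻⁸×41.6814×(1036)⁴ = 2.40×10⁶ W.

λ_max ≈ 2.80 μm; P ≈ 2.40×10⁶ W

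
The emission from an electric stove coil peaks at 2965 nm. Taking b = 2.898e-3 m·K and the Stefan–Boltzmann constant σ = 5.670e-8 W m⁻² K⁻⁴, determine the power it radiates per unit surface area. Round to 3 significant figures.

Wien's law: T = b/λ_max = 2.898×10⁻³/2.965×10⁻⁶ = 977.403 K.
Then I = σT⁴ = 5.670×10⁻⁸×(977.403)⁴ = 5.17×10⁴ W/m².

I ≈ 5.17×10⁴ W/m²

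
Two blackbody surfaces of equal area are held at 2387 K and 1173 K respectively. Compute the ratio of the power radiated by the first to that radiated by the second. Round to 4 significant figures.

P₁/P₂ ≈ 17.15

With equal areas, P₁/P₂ = (T₁/T₂)⁴ = (2387/1173)⁴ = 17.15.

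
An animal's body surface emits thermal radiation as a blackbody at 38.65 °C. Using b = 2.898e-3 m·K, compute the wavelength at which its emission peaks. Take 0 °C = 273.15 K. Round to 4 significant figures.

T = 38.65 °C + 273.15 = 311.80 K.
Wien's displacement law: λ_max = b/T = (2.898×10⁻³ m·K)/(311.80 K) = 9.2944×10⁻⁶ m.
That is 9.294 μm, in the infrared range.

λ_max ≈ 9.294 μm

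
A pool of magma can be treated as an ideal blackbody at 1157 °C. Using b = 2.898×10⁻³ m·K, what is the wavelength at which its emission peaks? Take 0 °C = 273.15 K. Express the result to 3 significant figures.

λ_max ≈ 2.03 μm

T = 1157 °C + 273.15 = 1430.15 K.
Wien's displacement law: λ_max = b/T = (2.898×10⁻³ m·K)/(1430.15 K) = 2.026×10⁻⁶ m.
That is 2.03 μm, in the infrared range.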